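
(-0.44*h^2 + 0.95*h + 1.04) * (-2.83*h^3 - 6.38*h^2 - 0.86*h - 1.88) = 1.2452*h^5 + 0.1187*h^4 - 8.6258*h^3 - 6.625*h^2 - 2.6804*h - 1.9552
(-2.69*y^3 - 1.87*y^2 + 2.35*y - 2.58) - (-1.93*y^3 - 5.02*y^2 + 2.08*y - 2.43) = -0.76*y^3 + 3.15*y^2 + 0.27*y - 0.15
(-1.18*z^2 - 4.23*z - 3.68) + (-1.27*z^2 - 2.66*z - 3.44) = -2.45*z^2 - 6.89*z - 7.12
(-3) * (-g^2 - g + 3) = 3*g^2 + 3*g - 9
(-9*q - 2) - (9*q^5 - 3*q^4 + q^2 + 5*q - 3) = -9*q^5 + 3*q^4 - q^2 - 14*q + 1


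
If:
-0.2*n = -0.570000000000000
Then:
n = 2.85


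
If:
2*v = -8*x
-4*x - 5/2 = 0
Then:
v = 5/2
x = -5/8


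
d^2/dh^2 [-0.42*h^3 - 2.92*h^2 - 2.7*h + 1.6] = -2.52*h - 5.84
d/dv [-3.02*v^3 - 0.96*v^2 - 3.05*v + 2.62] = -9.06*v^2 - 1.92*v - 3.05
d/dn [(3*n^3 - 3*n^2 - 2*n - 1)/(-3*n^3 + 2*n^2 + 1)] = (-3*n^4 - 12*n^3 + 4*n^2 - 2*n - 2)/(9*n^6 - 12*n^5 + 4*n^4 - 6*n^3 + 4*n^2 + 1)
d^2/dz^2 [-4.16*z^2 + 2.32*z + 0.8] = -8.32000000000000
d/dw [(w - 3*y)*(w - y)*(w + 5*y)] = 3*w^2 + 2*w*y - 17*y^2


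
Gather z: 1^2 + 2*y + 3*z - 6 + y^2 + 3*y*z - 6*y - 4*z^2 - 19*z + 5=y^2 - 4*y - 4*z^2 + z*(3*y - 16)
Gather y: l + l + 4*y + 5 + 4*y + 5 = 2*l + 8*y + 10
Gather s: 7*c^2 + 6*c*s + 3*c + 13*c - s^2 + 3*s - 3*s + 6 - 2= 7*c^2 + 6*c*s + 16*c - s^2 + 4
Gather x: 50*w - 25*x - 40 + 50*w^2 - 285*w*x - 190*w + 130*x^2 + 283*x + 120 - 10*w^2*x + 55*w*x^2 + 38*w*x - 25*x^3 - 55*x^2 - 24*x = 50*w^2 - 140*w - 25*x^3 + x^2*(55*w + 75) + x*(-10*w^2 - 247*w + 234) + 80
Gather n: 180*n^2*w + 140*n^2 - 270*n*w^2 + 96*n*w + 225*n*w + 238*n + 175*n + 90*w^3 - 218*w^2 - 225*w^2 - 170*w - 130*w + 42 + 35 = n^2*(180*w + 140) + n*(-270*w^2 + 321*w + 413) + 90*w^3 - 443*w^2 - 300*w + 77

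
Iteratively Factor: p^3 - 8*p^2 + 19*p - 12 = (p - 1)*(p^2 - 7*p + 12) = (p - 4)*(p - 1)*(p - 3)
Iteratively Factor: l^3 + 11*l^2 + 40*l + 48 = (l + 3)*(l^2 + 8*l + 16) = (l + 3)*(l + 4)*(l + 4)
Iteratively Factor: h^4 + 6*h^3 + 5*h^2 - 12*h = (h + 3)*(h^3 + 3*h^2 - 4*h) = (h - 1)*(h + 3)*(h^2 + 4*h) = (h - 1)*(h + 3)*(h + 4)*(h)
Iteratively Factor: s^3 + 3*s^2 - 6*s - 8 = (s + 1)*(s^2 + 2*s - 8) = (s - 2)*(s + 1)*(s + 4)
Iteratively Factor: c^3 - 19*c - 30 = (c + 3)*(c^2 - 3*c - 10) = (c - 5)*(c + 3)*(c + 2)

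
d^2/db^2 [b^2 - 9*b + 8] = 2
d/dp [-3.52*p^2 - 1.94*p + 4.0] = -7.04*p - 1.94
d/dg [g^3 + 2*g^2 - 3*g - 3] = 3*g^2 + 4*g - 3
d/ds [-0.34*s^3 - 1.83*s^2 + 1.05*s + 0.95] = -1.02*s^2 - 3.66*s + 1.05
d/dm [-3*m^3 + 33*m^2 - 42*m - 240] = -9*m^2 + 66*m - 42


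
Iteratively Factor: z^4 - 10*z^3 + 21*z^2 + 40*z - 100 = (z - 2)*(z^3 - 8*z^2 + 5*z + 50) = (z - 5)*(z - 2)*(z^2 - 3*z - 10) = (z - 5)^2*(z - 2)*(z + 2)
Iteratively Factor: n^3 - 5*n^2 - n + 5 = (n - 5)*(n^2 - 1) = (n - 5)*(n - 1)*(n + 1)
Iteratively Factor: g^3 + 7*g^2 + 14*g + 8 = (g + 1)*(g^2 + 6*g + 8) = (g + 1)*(g + 4)*(g + 2)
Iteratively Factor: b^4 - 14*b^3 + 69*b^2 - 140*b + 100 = (b - 5)*(b^3 - 9*b^2 + 24*b - 20) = (b - 5)*(b - 2)*(b^2 - 7*b + 10) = (b - 5)*(b - 2)^2*(b - 5)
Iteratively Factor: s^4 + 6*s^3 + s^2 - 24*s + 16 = (s + 4)*(s^3 + 2*s^2 - 7*s + 4) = (s + 4)^2*(s^2 - 2*s + 1) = (s - 1)*(s + 4)^2*(s - 1)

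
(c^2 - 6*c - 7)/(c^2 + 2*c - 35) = (c^2 - 6*c - 7)/(c^2 + 2*c - 35)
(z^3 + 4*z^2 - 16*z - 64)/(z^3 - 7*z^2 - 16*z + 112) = (z + 4)/(z - 7)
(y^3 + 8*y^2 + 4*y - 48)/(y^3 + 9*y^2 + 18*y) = (y^2 + 2*y - 8)/(y*(y + 3))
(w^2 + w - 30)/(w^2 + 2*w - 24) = (w - 5)/(w - 4)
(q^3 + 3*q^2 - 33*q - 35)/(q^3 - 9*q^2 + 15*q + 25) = (q + 7)/(q - 5)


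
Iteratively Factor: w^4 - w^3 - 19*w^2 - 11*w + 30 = (w - 5)*(w^3 + 4*w^2 + w - 6) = (w - 5)*(w + 3)*(w^2 + w - 2) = (w - 5)*(w + 2)*(w + 3)*(w - 1)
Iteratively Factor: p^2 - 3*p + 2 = (p - 2)*(p - 1)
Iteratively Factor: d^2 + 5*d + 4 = (d + 1)*(d + 4)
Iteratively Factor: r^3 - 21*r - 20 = (r + 1)*(r^2 - r - 20) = (r - 5)*(r + 1)*(r + 4)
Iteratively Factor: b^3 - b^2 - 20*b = (b + 4)*(b^2 - 5*b) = (b - 5)*(b + 4)*(b)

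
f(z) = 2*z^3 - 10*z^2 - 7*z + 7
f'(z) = 6*z^2 - 20*z - 7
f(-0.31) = 8.15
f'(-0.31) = -0.22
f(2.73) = -45.95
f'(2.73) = -16.88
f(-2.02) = -36.15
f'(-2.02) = 57.88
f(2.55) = -42.71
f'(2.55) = -18.98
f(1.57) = -20.90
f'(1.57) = -23.61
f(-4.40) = -326.17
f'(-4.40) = 197.16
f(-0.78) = 5.43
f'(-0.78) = 12.25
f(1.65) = -22.79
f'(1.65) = -23.66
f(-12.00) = -4805.00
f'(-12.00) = 1097.00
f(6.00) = 37.00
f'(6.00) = 89.00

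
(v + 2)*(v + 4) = v^2 + 6*v + 8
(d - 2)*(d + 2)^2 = d^3 + 2*d^2 - 4*d - 8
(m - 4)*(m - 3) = m^2 - 7*m + 12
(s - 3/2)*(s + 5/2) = s^2 + s - 15/4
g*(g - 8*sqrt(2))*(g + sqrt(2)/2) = g^3 - 15*sqrt(2)*g^2/2 - 8*g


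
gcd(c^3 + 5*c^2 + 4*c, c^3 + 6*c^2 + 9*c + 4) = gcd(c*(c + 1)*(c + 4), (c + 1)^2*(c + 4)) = c^2 + 5*c + 4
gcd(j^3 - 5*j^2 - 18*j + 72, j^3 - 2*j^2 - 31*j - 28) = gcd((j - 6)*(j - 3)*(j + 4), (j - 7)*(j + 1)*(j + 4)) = j + 4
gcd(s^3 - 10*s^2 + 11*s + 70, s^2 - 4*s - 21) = s - 7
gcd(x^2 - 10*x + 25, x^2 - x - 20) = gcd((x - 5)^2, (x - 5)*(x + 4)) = x - 5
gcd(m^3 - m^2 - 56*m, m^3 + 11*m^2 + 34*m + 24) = 1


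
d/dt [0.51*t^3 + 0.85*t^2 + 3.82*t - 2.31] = 1.53*t^2 + 1.7*t + 3.82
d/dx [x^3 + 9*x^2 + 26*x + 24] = 3*x^2 + 18*x + 26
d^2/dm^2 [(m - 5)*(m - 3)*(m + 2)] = 6*m - 12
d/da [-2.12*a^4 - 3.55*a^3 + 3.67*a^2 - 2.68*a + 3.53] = -8.48*a^3 - 10.65*a^2 + 7.34*a - 2.68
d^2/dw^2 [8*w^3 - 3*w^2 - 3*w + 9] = 48*w - 6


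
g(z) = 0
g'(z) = 0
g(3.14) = 0.00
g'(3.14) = 0.00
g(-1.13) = 0.00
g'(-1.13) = 0.00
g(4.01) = 0.00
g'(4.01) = 0.00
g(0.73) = 0.00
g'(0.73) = 0.00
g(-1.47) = 0.00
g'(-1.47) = 0.00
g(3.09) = 0.00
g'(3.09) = 0.00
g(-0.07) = 0.00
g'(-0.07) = 0.00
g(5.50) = 0.00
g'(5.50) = 0.00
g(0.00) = 0.00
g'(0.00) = 0.00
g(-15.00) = 0.00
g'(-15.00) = 0.00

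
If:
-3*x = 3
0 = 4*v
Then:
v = 0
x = -1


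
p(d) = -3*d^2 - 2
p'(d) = -6*d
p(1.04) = -5.24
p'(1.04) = -6.24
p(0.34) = -2.35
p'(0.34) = -2.04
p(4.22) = -55.43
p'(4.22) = -25.32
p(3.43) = -37.29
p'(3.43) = -20.58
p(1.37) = -7.63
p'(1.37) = -8.22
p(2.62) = -22.59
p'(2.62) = -15.72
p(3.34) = -35.47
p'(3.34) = -20.04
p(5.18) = -82.50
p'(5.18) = -31.08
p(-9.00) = -245.00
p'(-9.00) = 54.00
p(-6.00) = -110.00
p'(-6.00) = 36.00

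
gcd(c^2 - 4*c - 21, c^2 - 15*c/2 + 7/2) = c - 7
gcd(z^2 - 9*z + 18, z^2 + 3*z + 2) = 1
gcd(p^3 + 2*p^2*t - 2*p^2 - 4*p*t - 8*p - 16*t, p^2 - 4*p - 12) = p + 2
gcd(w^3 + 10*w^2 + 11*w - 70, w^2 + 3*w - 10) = w^2 + 3*w - 10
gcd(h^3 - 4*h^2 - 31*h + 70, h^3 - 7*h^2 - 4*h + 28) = h^2 - 9*h + 14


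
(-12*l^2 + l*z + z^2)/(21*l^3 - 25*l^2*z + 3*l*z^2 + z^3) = (4*l + z)/(-7*l^2 + 6*l*z + z^2)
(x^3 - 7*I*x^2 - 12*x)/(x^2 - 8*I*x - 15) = x*(x - 4*I)/(x - 5*I)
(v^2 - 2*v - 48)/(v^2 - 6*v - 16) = (v + 6)/(v + 2)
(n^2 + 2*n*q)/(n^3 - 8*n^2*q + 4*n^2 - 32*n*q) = (n + 2*q)/(n^2 - 8*n*q + 4*n - 32*q)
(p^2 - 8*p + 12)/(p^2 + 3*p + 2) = (p^2 - 8*p + 12)/(p^2 + 3*p + 2)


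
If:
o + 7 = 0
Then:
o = -7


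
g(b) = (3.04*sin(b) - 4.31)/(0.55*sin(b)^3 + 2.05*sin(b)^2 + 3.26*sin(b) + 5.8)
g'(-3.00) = -1.00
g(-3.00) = -0.88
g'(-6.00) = 0.74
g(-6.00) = -0.50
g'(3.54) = -1.00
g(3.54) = -1.14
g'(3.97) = -0.75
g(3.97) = -1.53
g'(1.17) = 0.15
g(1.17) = -0.14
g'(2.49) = -0.45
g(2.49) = -0.29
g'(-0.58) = 0.93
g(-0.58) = -1.32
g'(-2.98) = -1.00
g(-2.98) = -0.90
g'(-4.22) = -0.19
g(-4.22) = -0.15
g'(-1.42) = 0.17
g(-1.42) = -1.81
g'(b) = (3.04*sin(b) - 4.31)*(-1.65*sin(b)^2*cos(b) - 4.1*sin(b)*cos(b) - 3.26*cos(b))/(0.55*sin(b)^3 + 2.05*sin(b)^2 + 3.26*sin(b) + 5.8)^2 + 3.04*cos(b)/(0.55*sin(b)^3 + 2.05*sin(b)^2 + 3.26*sin(b) + 5.8)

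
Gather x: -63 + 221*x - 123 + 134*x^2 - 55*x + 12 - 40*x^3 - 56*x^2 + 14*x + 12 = -40*x^3 + 78*x^2 + 180*x - 162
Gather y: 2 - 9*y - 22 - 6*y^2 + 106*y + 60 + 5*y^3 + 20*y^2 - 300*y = 5*y^3 + 14*y^2 - 203*y + 40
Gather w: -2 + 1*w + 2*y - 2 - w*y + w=w*(2 - y) + 2*y - 4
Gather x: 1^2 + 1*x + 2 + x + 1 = 2*x + 4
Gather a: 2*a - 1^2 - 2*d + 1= 2*a - 2*d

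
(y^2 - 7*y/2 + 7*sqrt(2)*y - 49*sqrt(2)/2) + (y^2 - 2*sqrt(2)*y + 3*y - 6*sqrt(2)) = 2*y^2 - y/2 + 5*sqrt(2)*y - 61*sqrt(2)/2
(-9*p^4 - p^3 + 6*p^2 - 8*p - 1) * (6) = -54*p^4 - 6*p^3 + 36*p^2 - 48*p - 6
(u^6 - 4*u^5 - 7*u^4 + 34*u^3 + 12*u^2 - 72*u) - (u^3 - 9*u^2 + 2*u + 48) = u^6 - 4*u^5 - 7*u^4 + 33*u^3 + 21*u^2 - 74*u - 48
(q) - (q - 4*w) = 4*w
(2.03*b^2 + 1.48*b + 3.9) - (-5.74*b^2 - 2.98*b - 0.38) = 7.77*b^2 + 4.46*b + 4.28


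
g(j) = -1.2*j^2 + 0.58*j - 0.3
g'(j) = 0.58 - 2.4*j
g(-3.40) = -16.14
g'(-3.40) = 8.74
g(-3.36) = -15.80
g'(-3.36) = 8.64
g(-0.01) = -0.31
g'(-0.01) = 0.60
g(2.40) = -5.82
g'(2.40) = -5.18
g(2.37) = -5.67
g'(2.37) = -5.11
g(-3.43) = -16.41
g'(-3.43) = 8.81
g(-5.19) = -35.63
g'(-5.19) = 13.04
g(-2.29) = -7.92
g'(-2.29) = 6.08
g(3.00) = -9.36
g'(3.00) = -6.62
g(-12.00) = -180.06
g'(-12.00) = 29.38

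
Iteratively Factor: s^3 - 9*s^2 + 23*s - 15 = (s - 3)*(s^2 - 6*s + 5) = (s - 3)*(s - 1)*(s - 5)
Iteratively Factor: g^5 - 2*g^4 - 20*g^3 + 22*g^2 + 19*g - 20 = (g - 5)*(g^4 + 3*g^3 - 5*g^2 - 3*g + 4) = (g - 5)*(g - 1)*(g^3 + 4*g^2 - g - 4) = (g - 5)*(g - 1)*(g + 4)*(g^2 - 1) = (g - 5)*(g - 1)^2*(g + 4)*(g + 1)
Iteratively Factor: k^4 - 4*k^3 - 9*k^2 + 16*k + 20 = (k - 5)*(k^3 + k^2 - 4*k - 4) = (k - 5)*(k - 2)*(k^2 + 3*k + 2) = (k - 5)*(k - 2)*(k + 2)*(k + 1)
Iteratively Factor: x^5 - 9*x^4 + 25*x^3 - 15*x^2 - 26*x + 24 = (x - 1)*(x^4 - 8*x^3 + 17*x^2 + 2*x - 24) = (x - 3)*(x - 1)*(x^3 - 5*x^2 + 2*x + 8) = (x - 3)*(x - 1)*(x + 1)*(x^2 - 6*x + 8) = (x - 4)*(x - 3)*(x - 1)*(x + 1)*(x - 2)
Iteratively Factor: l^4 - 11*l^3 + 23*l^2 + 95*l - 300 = (l + 3)*(l^3 - 14*l^2 + 65*l - 100) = (l - 4)*(l + 3)*(l^2 - 10*l + 25) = (l - 5)*(l - 4)*(l + 3)*(l - 5)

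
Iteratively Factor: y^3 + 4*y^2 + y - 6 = (y + 2)*(y^2 + 2*y - 3) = (y + 2)*(y + 3)*(y - 1)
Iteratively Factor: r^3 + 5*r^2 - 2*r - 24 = (r + 4)*(r^2 + r - 6) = (r - 2)*(r + 4)*(r + 3)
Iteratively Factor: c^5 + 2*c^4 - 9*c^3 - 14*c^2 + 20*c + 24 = (c - 2)*(c^4 + 4*c^3 - c^2 - 16*c - 12) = (c - 2)*(c + 1)*(c^3 + 3*c^2 - 4*c - 12) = (c - 2)*(c + 1)*(c + 2)*(c^2 + c - 6) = (c - 2)^2*(c + 1)*(c + 2)*(c + 3)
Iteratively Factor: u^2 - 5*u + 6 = (u - 3)*(u - 2)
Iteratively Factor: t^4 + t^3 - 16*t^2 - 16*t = (t + 4)*(t^3 - 3*t^2 - 4*t) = (t + 1)*(t + 4)*(t^2 - 4*t) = (t - 4)*(t + 1)*(t + 4)*(t)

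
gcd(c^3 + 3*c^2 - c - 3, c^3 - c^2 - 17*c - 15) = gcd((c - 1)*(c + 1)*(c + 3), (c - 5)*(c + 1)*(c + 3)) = c^2 + 4*c + 3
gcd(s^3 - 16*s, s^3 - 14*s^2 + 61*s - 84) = s - 4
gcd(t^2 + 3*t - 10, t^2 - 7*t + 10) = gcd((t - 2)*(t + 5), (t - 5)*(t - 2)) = t - 2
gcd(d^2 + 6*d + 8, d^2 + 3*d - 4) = d + 4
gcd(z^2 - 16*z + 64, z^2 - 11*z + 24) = z - 8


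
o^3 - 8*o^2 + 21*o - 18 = (o - 3)^2*(o - 2)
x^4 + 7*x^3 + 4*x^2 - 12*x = x*(x - 1)*(x + 2)*(x + 6)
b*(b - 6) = b^2 - 6*b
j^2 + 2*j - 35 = (j - 5)*(j + 7)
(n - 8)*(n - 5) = n^2 - 13*n + 40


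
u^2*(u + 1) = u^3 + u^2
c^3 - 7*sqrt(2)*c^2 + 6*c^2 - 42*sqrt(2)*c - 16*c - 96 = (c + 6)*(c - 8*sqrt(2))*(c + sqrt(2))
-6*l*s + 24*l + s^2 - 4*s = (-6*l + s)*(s - 4)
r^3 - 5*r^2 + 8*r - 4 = (r - 2)^2*(r - 1)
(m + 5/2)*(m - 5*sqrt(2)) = m^2 - 5*sqrt(2)*m + 5*m/2 - 25*sqrt(2)/2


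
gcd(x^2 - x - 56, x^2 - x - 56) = x^2 - x - 56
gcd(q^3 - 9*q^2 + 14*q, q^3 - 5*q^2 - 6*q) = q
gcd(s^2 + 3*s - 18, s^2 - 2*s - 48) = s + 6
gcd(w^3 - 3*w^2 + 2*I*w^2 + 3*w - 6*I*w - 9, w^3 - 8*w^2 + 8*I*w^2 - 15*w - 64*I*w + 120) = w + 3*I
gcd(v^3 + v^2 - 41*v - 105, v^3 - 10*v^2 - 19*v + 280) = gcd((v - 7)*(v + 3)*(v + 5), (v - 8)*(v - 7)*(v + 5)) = v^2 - 2*v - 35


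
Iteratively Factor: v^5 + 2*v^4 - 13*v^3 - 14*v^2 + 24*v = (v)*(v^4 + 2*v^3 - 13*v^2 - 14*v + 24) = v*(v + 2)*(v^3 - 13*v + 12) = v*(v - 3)*(v + 2)*(v^2 + 3*v - 4) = v*(v - 3)*(v + 2)*(v + 4)*(v - 1)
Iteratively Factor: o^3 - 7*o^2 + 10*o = (o - 5)*(o^2 - 2*o) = o*(o - 5)*(o - 2)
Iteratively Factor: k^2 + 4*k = (k)*(k + 4)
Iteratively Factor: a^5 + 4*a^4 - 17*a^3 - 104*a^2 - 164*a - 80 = (a - 5)*(a^4 + 9*a^3 + 28*a^2 + 36*a + 16) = (a - 5)*(a + 1)*(a^3 + 8*a^2 + 20*a + 16) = (a - 5)*(a + 1)*(a + 4)*(a^2 + 4*a + 4) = (a - 5)*(a + 1)*(a + 2)*(a + 4)*(a + 2)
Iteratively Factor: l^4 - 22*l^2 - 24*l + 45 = (l + 3)*(l^3 - 3*l^2 - 13*l + 15) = (l - 5)*(l + 3)*(l^2 + 2*l - 3) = (l - 5)*(l + 3)^2*(l - 1)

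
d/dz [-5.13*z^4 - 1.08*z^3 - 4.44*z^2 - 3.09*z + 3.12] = -20.52*z^3 - 3.24*z^2 - 8.88*z - 3.09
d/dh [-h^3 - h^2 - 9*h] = -3*h^2 - 2*h - 9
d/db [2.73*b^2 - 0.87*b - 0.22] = 5.46*b - 0.87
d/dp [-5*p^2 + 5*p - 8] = 5 - 10*p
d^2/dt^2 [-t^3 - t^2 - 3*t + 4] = -6*t - 2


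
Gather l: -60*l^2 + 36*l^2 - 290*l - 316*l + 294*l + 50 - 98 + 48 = -24*l^2 - 312*l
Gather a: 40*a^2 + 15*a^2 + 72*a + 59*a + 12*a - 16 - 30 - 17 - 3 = 55*a^2 + 143*a - 66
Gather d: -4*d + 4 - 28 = -4*d - 24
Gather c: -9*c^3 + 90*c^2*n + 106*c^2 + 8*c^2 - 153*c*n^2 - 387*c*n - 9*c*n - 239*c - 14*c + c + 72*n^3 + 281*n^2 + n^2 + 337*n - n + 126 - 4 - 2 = -9*c^3 + c^2*(90*n + 114) + c*(-153*n^2 - 396*n - 252) + 72*n^3 + 282*n^2 + 336*n + 120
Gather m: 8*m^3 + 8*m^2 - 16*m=8*m^3 + 8*m^2 - 16*m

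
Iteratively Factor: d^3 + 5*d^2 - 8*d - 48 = (d - 3)*(d^2 + 8*d + 16) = (d - 3)*(d + 4)*(d + 4)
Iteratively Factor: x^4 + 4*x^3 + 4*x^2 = (x)*(x^3 + 4*x^2 + 4*x) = x^2*(x^2 + 4*x + 4) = x^2*(x + 2)*(x + 2)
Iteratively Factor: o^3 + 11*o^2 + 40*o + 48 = (o + 3)*(o^2 + 8*o + 16) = (o + 3)*(o + 4)*(o + 4)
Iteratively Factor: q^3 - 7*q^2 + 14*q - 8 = (q - 4)*(q^2 - 3*q + 2) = (q - 4)*(q - 1)*(q - 2)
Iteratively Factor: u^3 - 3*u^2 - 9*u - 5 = (u - 5)*(u^2 + 2*u + 1) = (u - 5)*(u + 1)*(u + 1)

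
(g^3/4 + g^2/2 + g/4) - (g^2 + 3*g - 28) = g^3/4 - g^2/2 - 11*g/4 + 28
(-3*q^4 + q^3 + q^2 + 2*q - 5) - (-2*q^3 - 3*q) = -3*q^4 + 3*q^3 + q^2 + 5*q - 5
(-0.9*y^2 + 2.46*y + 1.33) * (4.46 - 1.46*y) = 1.314*y^3 - 7.6056*y^2 + 9.0298*y + 5.9318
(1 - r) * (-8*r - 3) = 8*r^2 - 5*r - 3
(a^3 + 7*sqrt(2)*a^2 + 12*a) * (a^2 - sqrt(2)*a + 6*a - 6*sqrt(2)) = a^5 + 6*a^4 + 6*sqrt(2)*a^4 - 2*a^3 + 36*sqrt(2)*a^3 - 12*sqrt(2)*a^2 - 12*a^2 - 72*sqrt(2)*a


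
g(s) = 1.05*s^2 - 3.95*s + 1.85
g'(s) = 2.1*s - 3.95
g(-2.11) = 14.86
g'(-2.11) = -8.38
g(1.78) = -1.85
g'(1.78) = -0.21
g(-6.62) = 74.01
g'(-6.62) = -17.85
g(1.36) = -1.58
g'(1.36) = -1.09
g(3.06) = -0.41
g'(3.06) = 2.48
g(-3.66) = 30.37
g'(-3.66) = -11.64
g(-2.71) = 20.27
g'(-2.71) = -9.64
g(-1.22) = 8.23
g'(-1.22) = -6.51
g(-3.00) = 23.15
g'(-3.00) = -10.25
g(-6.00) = 63.35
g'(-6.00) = -16.55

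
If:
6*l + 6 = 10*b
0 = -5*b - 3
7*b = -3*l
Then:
No Solution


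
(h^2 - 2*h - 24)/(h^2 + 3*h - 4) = (h - 6)/(h - 1)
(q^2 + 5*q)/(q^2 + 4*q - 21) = q*(q + 5)/(q^2 + 4*q - 21)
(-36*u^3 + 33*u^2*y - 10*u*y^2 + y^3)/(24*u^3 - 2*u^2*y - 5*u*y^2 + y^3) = (-3*u + y)/(2*u + y)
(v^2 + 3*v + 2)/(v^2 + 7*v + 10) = (v + 1)/(v + 5)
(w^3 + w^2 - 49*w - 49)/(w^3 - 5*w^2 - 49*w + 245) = (w + 1)/(w - 5)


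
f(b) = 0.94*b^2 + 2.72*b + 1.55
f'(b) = 1.88*b + 2.72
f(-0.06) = 1.39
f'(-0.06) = 2.61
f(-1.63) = -0.39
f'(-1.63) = -0.34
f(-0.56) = 0.32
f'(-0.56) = 1.67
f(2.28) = 12.64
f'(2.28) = 7.01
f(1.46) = 7.52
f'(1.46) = 5.46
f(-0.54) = 0.36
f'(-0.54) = 1.70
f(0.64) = 3.68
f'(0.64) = 3.92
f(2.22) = 12.22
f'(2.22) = 6.89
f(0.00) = 1.55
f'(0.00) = 2.72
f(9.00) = 102.17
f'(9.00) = 19.64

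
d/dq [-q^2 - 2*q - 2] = -2*q - 2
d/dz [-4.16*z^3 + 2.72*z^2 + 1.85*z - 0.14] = -12.48*z^2 + 5.44*z + 1.85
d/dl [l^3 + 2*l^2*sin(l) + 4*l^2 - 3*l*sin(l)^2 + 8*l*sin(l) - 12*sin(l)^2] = 2*l^2*cos(l) + 3*l^2 + 4*l*sin(l) - 3*l*sin(2*l) + 8*l*cos(l) + 8*l - 3*sin(l)^2 + 8*sin(l) - 12*sin(2*l)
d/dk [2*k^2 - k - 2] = 4*k - 1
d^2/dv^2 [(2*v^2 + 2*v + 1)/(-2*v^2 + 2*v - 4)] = (-4*v^3 + 9*v^2 + 15*v - 11)/(v^6 - 3*v^5 + 9*v^4 - 13*v^3 + 18*v^2 - 12*v + 8)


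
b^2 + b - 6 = (b - 2)*(b + 3)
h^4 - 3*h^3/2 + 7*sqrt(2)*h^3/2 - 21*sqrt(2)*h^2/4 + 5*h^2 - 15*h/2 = h*(h - 3/2)*(h + sqrt(2))*(h + 5*sqrt(2)/2)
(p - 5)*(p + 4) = p^2 - p - 20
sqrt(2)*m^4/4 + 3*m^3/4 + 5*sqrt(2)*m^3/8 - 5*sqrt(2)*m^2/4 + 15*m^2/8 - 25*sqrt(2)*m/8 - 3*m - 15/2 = (m/2 + sqrt(2))*(m + 5/2)*(m - 3*sqrt(2)/2)*(sqrt(2)*m/2 + 1)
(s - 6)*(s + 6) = s^2 - 36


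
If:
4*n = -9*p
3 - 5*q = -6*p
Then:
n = 9/8 - 15*q/8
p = 5*q/6 - 1/2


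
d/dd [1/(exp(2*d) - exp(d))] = (1 - 2*exp(d))*exp(-d)/(1 - exp(d))^2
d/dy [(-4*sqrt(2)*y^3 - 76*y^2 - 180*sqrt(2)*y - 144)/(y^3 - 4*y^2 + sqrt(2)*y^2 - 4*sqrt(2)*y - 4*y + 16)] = 4*((-3*sqrt(2)*y^2 - 38*y - 45*sqrt(2))*(y^3 - 4*y^2 + sqrt(2)*y^2 - 4*sqrt(2)*y - 4*y + 16) - (sqrt(2)*y^3 + 19*y^2 + 45*sqrt(2)*y + 36)*(-3*y^2 - 2*sqrt(2)*y + 8*y + 4 + 4*sqrt(2)))/(y^3 - 4*y^2 + sqrt(2)*y^2 - 4*sqrt(2)*y - 4*y + 16)^2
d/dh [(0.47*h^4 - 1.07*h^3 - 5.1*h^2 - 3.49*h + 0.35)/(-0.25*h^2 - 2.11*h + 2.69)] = (-0.235*h^5 - 2.7076*h^4 + 9.5726*h^3 + 1.2536*h^2 - 27.263*h - 8.6496)/(0.0625*h^4 + 1.055*h^3 + 3.1071*h^2 - 11.3518*h + 7.2361)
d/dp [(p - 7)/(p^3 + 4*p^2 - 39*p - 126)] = (p^3 + 4*p^2 - 39*p - (p - 7)*(3*p^2 + 8*p - 39) - 126)/(p^3 + 4*p^2 - 39*p - 126)^2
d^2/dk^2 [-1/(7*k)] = -2/(7*k^3)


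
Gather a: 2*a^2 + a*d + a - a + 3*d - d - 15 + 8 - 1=2*a^2 + a*d + 2*d - 8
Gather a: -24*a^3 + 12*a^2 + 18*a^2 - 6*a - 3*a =-24*a^3 + 30*a^2 - 9*a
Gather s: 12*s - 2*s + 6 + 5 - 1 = 10*s + 10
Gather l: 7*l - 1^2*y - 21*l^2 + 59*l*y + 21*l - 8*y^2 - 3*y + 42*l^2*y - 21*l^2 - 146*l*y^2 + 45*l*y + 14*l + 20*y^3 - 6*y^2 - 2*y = l^2*(42*y - 42) + l*(-146*y^2 + 104*y + 42) + 20*y^3 - 14*y^2 - 6*y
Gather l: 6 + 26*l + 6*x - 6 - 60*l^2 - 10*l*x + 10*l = -60*l^2 + l*(36 - 10*x) + 6*x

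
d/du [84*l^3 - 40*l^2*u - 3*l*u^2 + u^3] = -40*l^2 - 6*l*u + 3*u^2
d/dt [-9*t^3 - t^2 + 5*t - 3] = -27*t^2 - 2*t + 5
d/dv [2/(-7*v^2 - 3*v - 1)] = 2*(14*v + 3)/(7*v^2 + 3*v + 1)^2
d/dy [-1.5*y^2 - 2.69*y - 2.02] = -3.0*y - 2.69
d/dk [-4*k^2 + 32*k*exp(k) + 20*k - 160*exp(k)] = 32*k*exp(k) - 8*k - 128*exp(k) + 20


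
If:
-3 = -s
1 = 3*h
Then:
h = 1/3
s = 3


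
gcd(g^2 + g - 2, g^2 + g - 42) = 1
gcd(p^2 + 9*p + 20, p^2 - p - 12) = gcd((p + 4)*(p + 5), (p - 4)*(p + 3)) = 1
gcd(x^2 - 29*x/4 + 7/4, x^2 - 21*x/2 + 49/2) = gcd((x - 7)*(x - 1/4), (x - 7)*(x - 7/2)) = x - 7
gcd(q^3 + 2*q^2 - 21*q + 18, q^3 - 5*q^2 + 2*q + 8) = 1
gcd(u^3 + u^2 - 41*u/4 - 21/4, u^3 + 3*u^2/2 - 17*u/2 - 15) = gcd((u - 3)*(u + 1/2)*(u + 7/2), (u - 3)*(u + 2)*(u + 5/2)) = u - 3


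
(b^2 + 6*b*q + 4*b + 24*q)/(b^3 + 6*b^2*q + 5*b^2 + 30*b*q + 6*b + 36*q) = (b + 4)/(b^2 + 5*b + 6)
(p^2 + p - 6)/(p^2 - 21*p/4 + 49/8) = 8*(p^2 + p - 6)/(8*p^2 - 42*p + 49)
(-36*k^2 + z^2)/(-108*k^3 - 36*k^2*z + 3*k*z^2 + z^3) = 1/(3*k + z)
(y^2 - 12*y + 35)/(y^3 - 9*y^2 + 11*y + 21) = (y - 5)/(y^2 - 2*y - 3)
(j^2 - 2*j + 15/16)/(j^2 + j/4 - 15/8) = (4*j - 3)/(2*(2*j + 3))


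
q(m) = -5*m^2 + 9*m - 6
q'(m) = 9 - 10*m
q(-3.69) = -107.29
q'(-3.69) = 45.90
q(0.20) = -4.40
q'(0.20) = 7.00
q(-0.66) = -14.12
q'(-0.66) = 15.60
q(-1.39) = -28.17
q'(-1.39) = 22.90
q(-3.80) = -112.40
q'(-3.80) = 47.00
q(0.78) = -2.02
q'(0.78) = 1.20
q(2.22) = -10.66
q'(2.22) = -13.20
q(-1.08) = -21.55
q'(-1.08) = 19.80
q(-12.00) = -834.00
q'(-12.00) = 129.00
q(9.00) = -330.00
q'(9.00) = -81.00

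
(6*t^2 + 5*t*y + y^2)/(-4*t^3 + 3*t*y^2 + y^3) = (3*t + y)/(-2*t^2 + t*y + y^2)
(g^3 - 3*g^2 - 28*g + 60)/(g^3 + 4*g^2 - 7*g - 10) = (g - 6)/(g + 1)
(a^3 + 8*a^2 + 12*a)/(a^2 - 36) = a*(a + 2)/(a - 6)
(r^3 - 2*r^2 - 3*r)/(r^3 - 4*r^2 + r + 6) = r/(r - 2)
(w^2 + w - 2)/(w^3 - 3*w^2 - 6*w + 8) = 1/(w - 4)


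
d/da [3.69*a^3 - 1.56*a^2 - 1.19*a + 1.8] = 11.07*a^2 - 3.12*a - 1.19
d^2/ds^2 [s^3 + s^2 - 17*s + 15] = 6*s + 2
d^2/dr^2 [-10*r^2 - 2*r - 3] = -20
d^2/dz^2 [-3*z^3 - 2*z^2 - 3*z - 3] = -18*z - 4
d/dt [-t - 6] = -1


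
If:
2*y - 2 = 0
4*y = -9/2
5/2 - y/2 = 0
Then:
No Solution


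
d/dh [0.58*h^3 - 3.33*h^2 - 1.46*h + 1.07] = 1.74*h^2 - 6.66*h - 1.46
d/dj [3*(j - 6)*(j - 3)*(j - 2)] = 9*j^2 - 66*j + 108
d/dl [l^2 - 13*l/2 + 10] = 2*l - 13/2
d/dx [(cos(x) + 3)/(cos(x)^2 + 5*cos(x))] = (sin(x) + 15*sin(x)/cos(x)^2 + 6*tan(x))/(cos(x) + 5)^2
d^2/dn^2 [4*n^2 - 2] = 8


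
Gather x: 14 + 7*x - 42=7*x - 28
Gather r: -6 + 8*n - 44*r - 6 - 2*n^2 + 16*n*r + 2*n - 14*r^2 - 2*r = -2*n^2 + 10*n - 14*r^2 + r*(16*n - 46) - 12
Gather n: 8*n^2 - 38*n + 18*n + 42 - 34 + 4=8*n^2 - 20*n + 12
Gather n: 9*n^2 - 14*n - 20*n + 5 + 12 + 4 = 9*n^2 - 34*n + 21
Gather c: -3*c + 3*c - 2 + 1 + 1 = 0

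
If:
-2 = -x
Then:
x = 2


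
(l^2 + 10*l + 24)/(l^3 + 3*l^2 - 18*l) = (l + 4)/(l*(l - 3))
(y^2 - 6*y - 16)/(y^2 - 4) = (y - 8)/(y - 2)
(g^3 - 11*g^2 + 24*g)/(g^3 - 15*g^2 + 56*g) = (g - 3)/(g - 7)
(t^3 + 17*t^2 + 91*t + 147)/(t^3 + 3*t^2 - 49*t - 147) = (t + 7)/(t - 7)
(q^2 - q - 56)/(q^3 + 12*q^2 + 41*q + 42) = (q - 8)/(q^2 + 5*q + 6)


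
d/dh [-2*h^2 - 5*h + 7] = -4*h - 5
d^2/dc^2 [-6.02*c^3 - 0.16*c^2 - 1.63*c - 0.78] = -36.12*c - 0.32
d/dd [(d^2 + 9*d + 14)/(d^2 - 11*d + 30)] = 4*(-5*d^2 + 8*d + 106)/(d^4 - 22*d^3 + 181*d^2 - 660*d + 900)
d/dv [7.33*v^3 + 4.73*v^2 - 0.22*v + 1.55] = 21.99*v^2 + 9.46*v - 0.22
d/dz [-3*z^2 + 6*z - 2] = 6 - 6*z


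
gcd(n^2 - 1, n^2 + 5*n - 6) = n - 1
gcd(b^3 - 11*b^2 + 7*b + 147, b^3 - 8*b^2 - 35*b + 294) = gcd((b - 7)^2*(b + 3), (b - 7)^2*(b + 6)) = b^2 - 14*b + 49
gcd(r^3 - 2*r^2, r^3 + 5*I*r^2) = r^2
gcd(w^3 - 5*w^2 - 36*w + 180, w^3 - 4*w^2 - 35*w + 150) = w^2 + w - 30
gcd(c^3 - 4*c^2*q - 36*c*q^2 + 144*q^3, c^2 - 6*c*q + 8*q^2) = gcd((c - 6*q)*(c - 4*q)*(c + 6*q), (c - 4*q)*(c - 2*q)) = -c + 4*q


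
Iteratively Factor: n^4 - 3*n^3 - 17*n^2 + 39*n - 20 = (n - 1)*(n^3 - 2*n^2 - 19*n + 20) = (n - 5)*(n - 1)*(n^2 + 3*n - 4) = (n - 5)*(n - 1)^2*(n + 4)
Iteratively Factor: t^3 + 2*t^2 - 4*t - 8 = (t + 2)*(t^2 - 4) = (t + 2)^2*(t - 2)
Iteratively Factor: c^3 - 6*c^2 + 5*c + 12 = (c - 3)*(c^2 - 3*c - 4) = (c - 3)*(c + 1)*(c - 4)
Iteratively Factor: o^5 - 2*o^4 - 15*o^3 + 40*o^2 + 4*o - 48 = (o - 3)*(o^4 + o^3 - 12*o^2 + 4*o + 16) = (o - 3)*(o + 1)*(o^3 - 12*o + 16) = (o - 3)*(o - 2)*(o + 1)*(o^2 + 2*o - 8) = (o - 3)*(o - 2)^2*(o + 1)*(o + 4)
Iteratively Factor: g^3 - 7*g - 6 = (g + 2)*(g^2 - 2*g - 3) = (g + 1)*(g + 2)*(g - 3)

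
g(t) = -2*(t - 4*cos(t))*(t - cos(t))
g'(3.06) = -26.00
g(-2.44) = 2.06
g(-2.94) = 3.84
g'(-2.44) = -5.74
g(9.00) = -250.64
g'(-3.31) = 6.29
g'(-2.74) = -3.20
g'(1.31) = -11.33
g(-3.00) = 3.86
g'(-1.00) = -6.29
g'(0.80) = 6.02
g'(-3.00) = 0.10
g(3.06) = -57.17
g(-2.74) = 3.43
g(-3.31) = 2.94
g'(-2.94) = -0.79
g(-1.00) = -9.74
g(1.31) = -0.59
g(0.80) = 0.41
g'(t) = -2*(t - 4*cos(t))*(sin(t) + 1) - 2*(t - cos(t))*(4*sin(t) + 1) = -10*t*sin(t) - 4*t + 8*sin(2*t) + 10*cos(t)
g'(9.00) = -88.21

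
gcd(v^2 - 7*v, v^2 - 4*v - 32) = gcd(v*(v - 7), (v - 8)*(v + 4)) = 1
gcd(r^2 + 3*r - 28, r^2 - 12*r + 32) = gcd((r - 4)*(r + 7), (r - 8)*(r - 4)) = r - 4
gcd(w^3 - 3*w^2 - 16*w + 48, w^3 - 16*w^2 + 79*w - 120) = w - 3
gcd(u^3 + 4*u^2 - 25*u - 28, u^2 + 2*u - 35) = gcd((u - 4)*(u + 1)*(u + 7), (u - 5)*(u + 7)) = u + 7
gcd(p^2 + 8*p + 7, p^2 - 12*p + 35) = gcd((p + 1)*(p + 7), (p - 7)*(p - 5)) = 1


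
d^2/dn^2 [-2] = 0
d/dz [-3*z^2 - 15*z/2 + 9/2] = -6*z - 15/2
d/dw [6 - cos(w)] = sin(w)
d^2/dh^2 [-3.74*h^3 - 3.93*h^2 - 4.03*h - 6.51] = -22.44*h - 7.86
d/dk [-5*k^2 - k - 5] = -10*k - 1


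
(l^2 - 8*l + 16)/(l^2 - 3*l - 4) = (l - 4)/(l + 1)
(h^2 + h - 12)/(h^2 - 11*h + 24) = (h + 4)/(h - 8)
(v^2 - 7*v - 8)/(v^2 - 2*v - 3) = (v - 8)/(v - 3)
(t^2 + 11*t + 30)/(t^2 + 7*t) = (t^2 + 11*t + 30)/(t*(t + 7))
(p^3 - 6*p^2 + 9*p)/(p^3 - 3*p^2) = (p - 3)/p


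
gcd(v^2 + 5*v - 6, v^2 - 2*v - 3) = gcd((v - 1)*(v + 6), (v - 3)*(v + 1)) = 1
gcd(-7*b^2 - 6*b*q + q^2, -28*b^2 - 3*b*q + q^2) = -7*b + q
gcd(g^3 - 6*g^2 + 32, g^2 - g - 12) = g - 4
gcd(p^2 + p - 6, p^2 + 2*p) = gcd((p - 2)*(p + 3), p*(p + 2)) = 1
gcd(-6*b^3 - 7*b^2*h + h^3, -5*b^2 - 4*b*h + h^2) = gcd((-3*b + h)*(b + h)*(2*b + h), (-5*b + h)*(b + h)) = b + h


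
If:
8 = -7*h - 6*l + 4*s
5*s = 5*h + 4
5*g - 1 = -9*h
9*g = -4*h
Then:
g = -4/61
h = 9/61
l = -533/610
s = 289/305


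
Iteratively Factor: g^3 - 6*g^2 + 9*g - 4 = (g - 1)*(g^2 - 5*g + 4) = (g - 1)^2*(g - 4)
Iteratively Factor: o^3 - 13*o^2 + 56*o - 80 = (o - 4)*(o^2 - 9*o + 20) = (o - 4)^2*(o - 5)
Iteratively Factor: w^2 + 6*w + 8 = (w + 4)*(w + 2)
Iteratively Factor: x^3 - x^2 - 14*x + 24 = (x - 2)*(x^2 + x - 12) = (x - 2)*(x + 4)*(x - 3)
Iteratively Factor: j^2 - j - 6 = (j - 3)*(j + 2)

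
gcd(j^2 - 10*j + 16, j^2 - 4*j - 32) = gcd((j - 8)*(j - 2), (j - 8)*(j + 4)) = j - 8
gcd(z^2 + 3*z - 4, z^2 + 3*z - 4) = z^2 + 3*z - 4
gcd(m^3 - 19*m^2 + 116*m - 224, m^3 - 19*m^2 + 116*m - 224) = m^3 - 19*m^2 + 116*m - 224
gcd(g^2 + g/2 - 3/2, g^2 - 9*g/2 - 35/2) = 1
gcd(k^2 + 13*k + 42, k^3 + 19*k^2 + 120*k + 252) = k^2 + 13*k + 42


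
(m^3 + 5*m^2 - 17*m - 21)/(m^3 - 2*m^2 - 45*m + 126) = (m + 1)/(m - 6)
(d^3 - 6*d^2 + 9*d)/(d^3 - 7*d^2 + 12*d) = (d - 3)/(d - 4)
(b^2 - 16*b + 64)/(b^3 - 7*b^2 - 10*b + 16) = (b - 8)/(b^2 + b - 2)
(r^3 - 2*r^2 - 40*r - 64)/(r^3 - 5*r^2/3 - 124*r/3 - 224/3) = 3*(r + 2)/(3*r + 7)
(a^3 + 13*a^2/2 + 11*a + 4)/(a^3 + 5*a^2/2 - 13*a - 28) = (2*a + 1)/(2*a - 7)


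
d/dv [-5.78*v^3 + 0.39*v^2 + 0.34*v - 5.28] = -17.34*v^2 + 0.78*v + 0.34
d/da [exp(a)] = exp(a)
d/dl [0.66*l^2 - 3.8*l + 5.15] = 1.32*l - 3.8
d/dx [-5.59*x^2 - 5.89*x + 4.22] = -11.18*x - 5.89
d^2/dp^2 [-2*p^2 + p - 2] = -4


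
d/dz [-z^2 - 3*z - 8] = -2*z - 3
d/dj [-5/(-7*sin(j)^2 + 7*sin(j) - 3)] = 35*(1 - 2*sin(j))*cos(j)/(7*sin(j)^2 - 7*sin(j) + 3)^2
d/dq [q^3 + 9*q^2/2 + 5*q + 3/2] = 3*q^2 + 9*q + 5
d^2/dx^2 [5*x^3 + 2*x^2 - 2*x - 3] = 30*x + 4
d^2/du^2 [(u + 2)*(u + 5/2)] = 2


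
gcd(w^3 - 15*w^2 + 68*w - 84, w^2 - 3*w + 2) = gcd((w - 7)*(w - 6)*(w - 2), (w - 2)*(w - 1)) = w - 2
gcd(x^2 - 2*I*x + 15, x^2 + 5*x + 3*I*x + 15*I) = x + 3*I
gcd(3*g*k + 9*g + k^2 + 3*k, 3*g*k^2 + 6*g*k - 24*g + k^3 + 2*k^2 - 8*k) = 3*g + k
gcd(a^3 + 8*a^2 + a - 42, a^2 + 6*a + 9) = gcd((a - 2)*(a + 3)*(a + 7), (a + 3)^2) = a + 3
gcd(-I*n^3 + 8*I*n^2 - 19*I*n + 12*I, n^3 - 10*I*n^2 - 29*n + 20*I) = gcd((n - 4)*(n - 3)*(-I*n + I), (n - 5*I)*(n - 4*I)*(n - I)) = 1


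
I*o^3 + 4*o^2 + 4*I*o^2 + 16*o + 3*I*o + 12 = (o + 3)*(o - 4*I)*(I*o + I)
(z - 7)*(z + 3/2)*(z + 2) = z^3 - 7*z^2/2 - 43*z/2 - 21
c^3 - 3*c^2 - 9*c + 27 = (c - 3)^2*(c + 3)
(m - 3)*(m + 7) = m^2 + 4*m - 21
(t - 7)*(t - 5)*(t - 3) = t^3 - 15*t^2 + 71*t - 105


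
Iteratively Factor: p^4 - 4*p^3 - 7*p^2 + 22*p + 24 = (p + 1)*(p^3 - 5*p^2 - 2*p + 24) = (p + 1)*(p + 2)*(p^2 - 7*p + 12) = (p - 3)*(p + 1)*(p + 2)*(p - 4)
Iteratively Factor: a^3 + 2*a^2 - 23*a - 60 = (a + 4)*(a^2 - 2*a - 15) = (a + 3)*(a + 4)*(a - 5)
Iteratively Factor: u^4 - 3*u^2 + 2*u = (u - 1)*(u^3 + u^2 - 2*u) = u*(u - 1)*(u^2 + u - 2) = u*(u - 1)*(u + 2)*(u - 1)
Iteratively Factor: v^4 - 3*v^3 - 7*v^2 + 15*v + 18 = (v + 2)*(v^3 - 5*v^2 + 3*v + 9) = (v + 1)*(v + 2)*(v^2 - 6*v + 9) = (v - 3)*(v + 1)*(v + 2)*(v - 3)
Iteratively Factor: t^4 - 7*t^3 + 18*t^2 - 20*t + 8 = (t - 1)*(t^3 - 6*t^2 + 12*t - 8) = (t - 2)*(t - 1)*(t^2 - 4*t + 4) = (t - 2)^2*(t - 1)*(t - 2)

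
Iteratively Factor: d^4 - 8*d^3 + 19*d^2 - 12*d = (d - 1)*(d^3 - 7*d^2 + 12*d) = d*(d - 1)*(d^2 - 7*d + 12) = d*(d - 4)*(d - 1)*(d - 3)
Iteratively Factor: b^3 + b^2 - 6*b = (b)*(b^2 + b - 6) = b*(b + 3)*(b - 2)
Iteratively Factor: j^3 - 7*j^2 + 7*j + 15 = (j - 3)*(j^2 - 4*j - 5) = (j - 3)*(j + 1)*(j - 5)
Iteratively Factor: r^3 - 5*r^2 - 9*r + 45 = (r - 3)*(r^2 - 2*r - 15) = (r - 5)*(r - 3)*(r + 3)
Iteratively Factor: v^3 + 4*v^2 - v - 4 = (v + 4)*(v^2 - 1) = (v - 1)*(v + 4)*(v + 1)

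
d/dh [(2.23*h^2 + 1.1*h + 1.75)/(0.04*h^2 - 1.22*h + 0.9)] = (-2.7646*h^2 + 3.874*h + 3.125)/(0.0016*h^4 - 0.0976*h^3 + 1.5604*h^2 - 2.196*h + 0.81)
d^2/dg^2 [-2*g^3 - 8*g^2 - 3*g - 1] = -12*g - 16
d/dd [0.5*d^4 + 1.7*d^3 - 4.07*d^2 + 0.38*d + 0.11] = 2.0*d^3 + 5.1*d^2 - 8.14*d + 0.38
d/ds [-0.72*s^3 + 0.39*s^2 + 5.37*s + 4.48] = -2.16*s^2 + 0.78*s + 5.37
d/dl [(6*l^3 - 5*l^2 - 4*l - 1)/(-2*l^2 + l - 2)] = (-12*l^4 + 12*l^3 - 49*l^2 + 16*l + 9)/(4*l^4 - 4*l^3 + 9*l^2 - 4*l + 4)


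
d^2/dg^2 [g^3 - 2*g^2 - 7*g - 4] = 6*g - 4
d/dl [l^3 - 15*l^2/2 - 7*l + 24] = 3*l^2 - 15*l - 7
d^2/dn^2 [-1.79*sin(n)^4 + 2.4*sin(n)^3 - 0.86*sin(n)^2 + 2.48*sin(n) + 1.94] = 28.64*sin(n)^4 - 21.6*sin(n)^3 - 18.04*sin(n)^2 + 11.92*sin(n) - 1.72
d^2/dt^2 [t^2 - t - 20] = 2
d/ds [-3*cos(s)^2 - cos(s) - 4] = (6*cos(s) + 1)*sin(s)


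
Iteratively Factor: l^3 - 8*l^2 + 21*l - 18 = (l - 2)*(l^2 - 6*l + 9) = (l - 3)*(l - 2)*(l - 3)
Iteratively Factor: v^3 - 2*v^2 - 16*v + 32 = (v - 4)*(v^2 + 2*v - 8) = (v - 4)*(v - 2)*(v + 4)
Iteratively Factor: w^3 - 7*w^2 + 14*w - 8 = (w - 2)*(w^2 - 5*w + 4) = (w - 2)*(w - 1)*(w - 4)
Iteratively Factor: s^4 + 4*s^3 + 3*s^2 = (s)*(s^3 + 4*s^2 + 3*s) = s*(s + 1)*(s^2 + 3*s) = s*(s + 1)*(s + 3)*(s)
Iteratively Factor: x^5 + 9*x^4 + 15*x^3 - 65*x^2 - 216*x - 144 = (x + 3)*(x^4 + 6*x^3 - 3*x^2 - 56*x - 48) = (x + 3)*(x + 4)*(x^3 + 2*x^2 - 11*x - 12) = (x + 3)*(x + 4)^2*(x^2 - 2*x - 3) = (x + 1)*(x + 3)*(x + 4)^2*(x - 3)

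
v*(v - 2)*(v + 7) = v^3 + 5*v^2 - 14*v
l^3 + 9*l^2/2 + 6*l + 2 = (l + 1/2)*(l + 2)^2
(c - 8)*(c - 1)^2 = c^3 - 10*c^2 + 17*c - 8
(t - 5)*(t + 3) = t^2 - 2*t - 15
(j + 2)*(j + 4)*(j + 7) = j^3 + 13*j^2 + 50*j + 56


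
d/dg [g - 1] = 1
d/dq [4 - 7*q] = -7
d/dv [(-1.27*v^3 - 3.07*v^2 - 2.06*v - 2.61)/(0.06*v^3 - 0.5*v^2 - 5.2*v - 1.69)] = (0.8192*v^4 + 13.4552*v^3 + 21.8427*v^2 + 7.7666*v - 10.0906)/(0.0036*v^6 - 0.06*v^5 - 0.374*v^4 + 4.9972*v^3 + 28.73*v^2 + 17.576*v + 2.8561)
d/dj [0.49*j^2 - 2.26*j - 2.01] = 0.98*j - 2.26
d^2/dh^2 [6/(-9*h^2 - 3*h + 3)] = 4*(9*h^2 + 3*h - (6*h + 1)^2 - 3)/(3*h^2 + h - 1)^3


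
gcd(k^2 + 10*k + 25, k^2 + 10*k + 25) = k^2 + 10*k + 25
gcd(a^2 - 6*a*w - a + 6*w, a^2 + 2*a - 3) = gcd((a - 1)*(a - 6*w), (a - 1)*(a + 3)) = a - 1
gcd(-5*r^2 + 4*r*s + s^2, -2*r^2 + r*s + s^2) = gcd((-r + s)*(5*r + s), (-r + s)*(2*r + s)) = r - s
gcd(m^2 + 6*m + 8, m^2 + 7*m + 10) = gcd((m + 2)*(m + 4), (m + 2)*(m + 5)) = m + 2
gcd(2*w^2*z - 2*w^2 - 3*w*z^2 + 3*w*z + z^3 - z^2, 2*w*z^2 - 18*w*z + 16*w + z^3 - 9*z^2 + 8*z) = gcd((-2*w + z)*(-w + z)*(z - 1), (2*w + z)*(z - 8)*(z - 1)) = z - 1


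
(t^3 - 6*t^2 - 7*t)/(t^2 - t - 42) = t*(t + 1)/(t + 6)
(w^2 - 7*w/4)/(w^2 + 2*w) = (w - 7/4)/(w + 2)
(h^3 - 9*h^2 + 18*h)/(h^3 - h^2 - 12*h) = (-h^2 + 9*h - 18)/(-h^2 + h + 12)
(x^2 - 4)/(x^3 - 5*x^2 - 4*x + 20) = 1/(x - 5)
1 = 1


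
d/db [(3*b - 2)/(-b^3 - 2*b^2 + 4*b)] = 2*(3*b^3 - 4*b + 4)/(b^2*(b^4 + 4*b^3 - 4*b^2 - 16*b + 16))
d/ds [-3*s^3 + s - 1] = 1 - 9*s^2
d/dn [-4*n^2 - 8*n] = -8*n - 8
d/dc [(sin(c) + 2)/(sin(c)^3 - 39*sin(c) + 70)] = (-2*sin(c)^3 - 6*sin(c)^2 + 148)*cos(c)/(sin(c)^3 - 39*sin(c) + 70)^2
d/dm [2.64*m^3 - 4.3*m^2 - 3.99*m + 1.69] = 7.92*m^2 - 8.6*m - 3.99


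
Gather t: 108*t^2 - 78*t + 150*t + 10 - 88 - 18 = 108*t^2 + 72*t - 96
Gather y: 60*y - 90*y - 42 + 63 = 21 - 30*y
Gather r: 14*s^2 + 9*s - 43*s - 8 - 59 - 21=14*s^2 - 34*s - 88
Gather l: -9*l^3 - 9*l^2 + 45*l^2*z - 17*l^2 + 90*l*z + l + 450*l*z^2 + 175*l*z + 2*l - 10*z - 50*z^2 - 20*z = -9*l^3 + l^2*(45*z - 26) + l*(450*z^2 + 265*z + 3) - 50*z^2 - 30*z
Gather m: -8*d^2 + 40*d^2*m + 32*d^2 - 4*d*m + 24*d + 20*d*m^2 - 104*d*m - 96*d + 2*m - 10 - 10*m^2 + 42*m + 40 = 24*d^2 - 72*d + m^2*(20*d - 10) + m*(40*d^2 - 108*d + 44) + 30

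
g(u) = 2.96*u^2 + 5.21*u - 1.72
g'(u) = 5.92*u + 5.21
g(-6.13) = 77.57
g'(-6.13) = -31.08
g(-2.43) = 3.10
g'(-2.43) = -9.18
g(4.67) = 87.17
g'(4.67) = 32.86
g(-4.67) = 38.50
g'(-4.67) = -22.44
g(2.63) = 32.46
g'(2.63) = 20.78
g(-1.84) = -1.29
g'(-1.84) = -5.68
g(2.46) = 29.01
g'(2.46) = 19.77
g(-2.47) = 3.47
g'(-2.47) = -9.41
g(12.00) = 487.04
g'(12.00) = 76.25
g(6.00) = 136.10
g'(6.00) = 40.73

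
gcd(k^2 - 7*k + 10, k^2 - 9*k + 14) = k - 2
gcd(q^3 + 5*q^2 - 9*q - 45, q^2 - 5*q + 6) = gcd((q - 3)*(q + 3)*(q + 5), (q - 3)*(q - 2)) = q - 3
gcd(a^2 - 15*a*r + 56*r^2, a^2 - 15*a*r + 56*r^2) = a^2 - 15*a*r + 56*r^2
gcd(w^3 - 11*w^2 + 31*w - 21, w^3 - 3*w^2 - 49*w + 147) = w^2 - 10*w + 21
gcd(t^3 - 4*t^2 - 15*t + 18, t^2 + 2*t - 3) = t^2 + 2*t - 3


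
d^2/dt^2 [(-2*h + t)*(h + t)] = 2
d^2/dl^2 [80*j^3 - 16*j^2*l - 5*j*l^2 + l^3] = -10*j + 6*l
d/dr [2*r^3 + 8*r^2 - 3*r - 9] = 6*r^2 + 16*r - 3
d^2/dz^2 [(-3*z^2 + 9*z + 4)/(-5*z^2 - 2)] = 2*(-225*z^3 - 390*z^2 + 270*z + 52)/(125*z^6 + 150*z^4 + 60*z^2 + 8)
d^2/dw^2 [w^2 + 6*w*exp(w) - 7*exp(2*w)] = 6*w*exp(w) - 28*exp(2*w) + 12*exp(w) + 2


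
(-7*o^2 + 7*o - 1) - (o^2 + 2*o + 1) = -8*o^2 + 5*o - 2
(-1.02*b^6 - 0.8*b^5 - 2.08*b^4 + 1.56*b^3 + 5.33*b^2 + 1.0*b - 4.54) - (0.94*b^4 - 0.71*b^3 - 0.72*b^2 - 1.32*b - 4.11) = -1.02*b^6 - 0.8*b^5 - 3.02*b^4 + 2.27*b^3 + 6.05*b^2 + 2.32*b - 0.43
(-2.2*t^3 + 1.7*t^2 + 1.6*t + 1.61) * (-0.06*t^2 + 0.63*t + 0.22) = 0.132*t^5 - 1.488*t^4 + 0.491*t^3 + 1.2854*t^2 + 1.3663*t + 0.3542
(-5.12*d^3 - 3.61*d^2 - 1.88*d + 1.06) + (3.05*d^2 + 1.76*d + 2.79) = -5.12*d^3 - 0.56*d^2 - 0.12*d + 3.85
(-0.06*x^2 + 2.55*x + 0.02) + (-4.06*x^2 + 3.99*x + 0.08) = -4.12*x^2 + 6.54*x + 0.1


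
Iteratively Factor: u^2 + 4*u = (u)*(u + 4)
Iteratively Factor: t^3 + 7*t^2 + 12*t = (t + 3)*(t^2 + 4*t) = (t + 3)*(t + 4)*(t)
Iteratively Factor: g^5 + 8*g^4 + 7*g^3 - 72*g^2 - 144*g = (g + 4)*(g^4 + 4*g^3 - 9*g^2 - 36*g) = (g - 3)*(g + 4)*(g^3 + 7*g^2 + 12*g) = g*(g - 3)*(g + 4)*(g^2 + 7*g + 12) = g*(g - 3)*(g + 3)*(g + 4)*(g + 4)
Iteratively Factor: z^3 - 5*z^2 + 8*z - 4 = (z - 1)*(z^2 - 4*z + 4) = (z - 2)*(z - 1)*(z - 2)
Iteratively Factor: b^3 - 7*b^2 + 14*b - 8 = (b - 2)*(b^2 - 5*b + 4) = (b - 4)*(b - 2)*(b - 1)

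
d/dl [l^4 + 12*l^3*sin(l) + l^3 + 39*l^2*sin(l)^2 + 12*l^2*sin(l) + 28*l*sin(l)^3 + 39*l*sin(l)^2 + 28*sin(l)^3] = 12*l^3*cos(l) + 4*l^3 + 36*l^2*sin(l) + 39*l^2*sin(2*l) + 12*l^2*cos(l) + 3*l^2 + 84*l*sin(l)^2*cos(l) + 78*l*sin(l)^2 + 24*l*sin(l) + 39*l*sin(2*l) + 28*sin(l)^3 + 84*sin(l)^2*cos(l) + 39*sin(l)^2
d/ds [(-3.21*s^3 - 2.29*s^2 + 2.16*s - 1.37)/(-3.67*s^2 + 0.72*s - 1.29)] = (11.7807*s^4 - 4.6224*s^3 + 18.7011*s^2 - 4.1476*s - 1.8)/(13.4689*s^4 - 5.2848*s^3 + 9.987*s^2 - 1.8576*s + 1.6641)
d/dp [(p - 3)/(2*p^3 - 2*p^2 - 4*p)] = (-p*(-p^2 + p + 2) + (p - 3)*(-3*p^2 + 2*p + 2))/(2*p^2*(-p^2 + p + 2)^2)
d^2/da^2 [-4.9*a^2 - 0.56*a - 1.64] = -9.80000000000000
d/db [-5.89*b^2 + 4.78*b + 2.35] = 4.78 - 11.78*b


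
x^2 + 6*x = x*(x + 6)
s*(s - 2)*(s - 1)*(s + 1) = s^4 - 2*s^3 - s^2 + 2*s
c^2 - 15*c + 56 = (c - 8)*(c - 7)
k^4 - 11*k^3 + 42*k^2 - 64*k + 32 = (k - 4)^2*(k - 2)*(k - 1)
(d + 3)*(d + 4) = d^2 + 7*d + 12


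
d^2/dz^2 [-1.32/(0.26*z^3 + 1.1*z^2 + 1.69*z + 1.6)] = ((2.0592*z + 2.904)*(0.26*z^3 + 1.1*z^2 + 1.69*z + 1.6) - 1.32*(0.78*z^2 + 2.2*z + 1.69)*(1.56*z^2 + 4.4*z + 3.38))/(0.26*z^3 + 1.1*z^2 + 1.69*z + 1.6)^3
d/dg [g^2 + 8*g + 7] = 2*g + 8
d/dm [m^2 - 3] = 2*m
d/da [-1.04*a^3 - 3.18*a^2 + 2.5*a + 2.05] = -3.12*a^2 - 6.36*a + 2.5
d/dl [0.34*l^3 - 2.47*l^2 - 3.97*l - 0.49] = 1.02*l^2 - 4.94*l - 3.97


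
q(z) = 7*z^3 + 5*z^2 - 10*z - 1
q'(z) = 21*z^2 + 10*z - 10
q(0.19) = -2.67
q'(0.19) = -7.34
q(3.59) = 351.42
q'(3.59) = 296.55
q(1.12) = 3.91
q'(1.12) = 27.54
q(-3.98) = -323.31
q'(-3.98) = 282.85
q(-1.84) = -9.28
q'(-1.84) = 42.70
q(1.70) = 30.84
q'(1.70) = 67.69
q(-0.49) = 4.28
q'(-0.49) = -9.86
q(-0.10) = 0.04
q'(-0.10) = -10.79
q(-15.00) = -22351.00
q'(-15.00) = 4565.00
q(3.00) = 203.00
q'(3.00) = 209.00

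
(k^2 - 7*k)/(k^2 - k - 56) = k*(7 - k)/(-k^2 + k + 56)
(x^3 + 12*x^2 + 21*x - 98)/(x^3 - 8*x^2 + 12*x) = (x^2 + 14*x + 49)/(x*(x - 6))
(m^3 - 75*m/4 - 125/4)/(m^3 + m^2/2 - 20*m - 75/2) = (m + 5/2)/(m + 3)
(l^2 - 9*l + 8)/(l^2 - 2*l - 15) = (-l^2 + 9*l - 8)/(-l^2 + 2*l + 15)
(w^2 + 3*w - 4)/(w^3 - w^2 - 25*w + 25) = (w + 4)/(w^2 - 25)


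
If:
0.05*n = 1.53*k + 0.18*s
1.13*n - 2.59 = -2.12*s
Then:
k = 0.0749031175892186 - 0.178957718780728*s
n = 2.29203539823009 - 1.87610619469027*s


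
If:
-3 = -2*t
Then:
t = 3/2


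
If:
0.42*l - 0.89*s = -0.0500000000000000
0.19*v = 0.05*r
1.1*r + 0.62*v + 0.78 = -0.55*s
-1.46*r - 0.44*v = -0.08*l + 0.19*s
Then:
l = -3.19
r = 0.01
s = -1.45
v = 0.00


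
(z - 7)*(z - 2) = z^2 - 9*z + 14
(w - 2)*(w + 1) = w^2 - w - 2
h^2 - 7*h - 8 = (h - 8)*(h + 1)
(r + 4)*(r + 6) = r^2 + 10*r + 24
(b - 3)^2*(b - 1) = b^3 - 7*b^2 + 15*b - 9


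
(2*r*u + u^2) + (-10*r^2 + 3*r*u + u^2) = -10*r^2 + 5*r*u + 2*u^2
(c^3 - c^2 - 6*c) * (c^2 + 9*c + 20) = c^5 + 8*c^4 + 5*c^3 - 74*c^2 - 120*c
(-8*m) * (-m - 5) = 8*m^2 + 40*m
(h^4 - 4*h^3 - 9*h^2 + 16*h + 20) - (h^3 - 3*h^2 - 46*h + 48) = h^4 - 5*h^3 - 6*h^2 + 62*h - 28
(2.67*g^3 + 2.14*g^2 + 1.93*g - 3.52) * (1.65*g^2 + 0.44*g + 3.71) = 4.4055*g^5 + 4.7058*g^4 + 14.0318*g^3 + 2.9806*g^2 + 5.6115*g - 13.0592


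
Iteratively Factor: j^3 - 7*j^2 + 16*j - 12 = (j - 2)*(j^2 - 5*j + 6) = (j - 2)^2*(j - 3)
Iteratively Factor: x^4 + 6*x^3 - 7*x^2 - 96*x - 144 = (x - 4)*(x^3 + 10*x^2 + 33*x + 36) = (x - 4)*(x + 4)*(x^2 + 6*x + 9) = (x - 4)*(x + 3)*(x + 4)*(x + 3)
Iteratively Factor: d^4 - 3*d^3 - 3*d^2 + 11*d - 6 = (d + 2)*(d^3 - 5*d^2 + 7*d - 3) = (d - 1)*(d + 2)*(d^2 - 4*d + 3) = (d - 1)^2*(d + 2)*(d - 3)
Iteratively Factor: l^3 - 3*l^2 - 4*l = (l)*(l^2 - 3*l - 4) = l*(l + 1)*(l - 4)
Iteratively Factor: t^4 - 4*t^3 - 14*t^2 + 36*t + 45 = (t - 3)*(t^3 - t^2 - 17*t - 15) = (t - 3)*(t + 3)*(t^2 - 4*t - 5) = (t - 3)*(t + 1)*(t + 3)*(t - 5)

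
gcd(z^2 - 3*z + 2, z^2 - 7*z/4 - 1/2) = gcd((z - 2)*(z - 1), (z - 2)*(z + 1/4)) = z - 2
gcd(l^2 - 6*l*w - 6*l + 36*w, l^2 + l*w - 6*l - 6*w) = l - 6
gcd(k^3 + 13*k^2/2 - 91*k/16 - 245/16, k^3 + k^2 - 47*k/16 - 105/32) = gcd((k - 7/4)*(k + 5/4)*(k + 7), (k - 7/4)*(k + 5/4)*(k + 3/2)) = k^2 - k/2 - 35/16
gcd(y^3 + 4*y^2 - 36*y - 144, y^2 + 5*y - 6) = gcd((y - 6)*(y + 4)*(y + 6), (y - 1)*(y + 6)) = y + 6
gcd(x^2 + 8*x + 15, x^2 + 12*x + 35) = x + 5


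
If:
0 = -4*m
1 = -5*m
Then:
No Solution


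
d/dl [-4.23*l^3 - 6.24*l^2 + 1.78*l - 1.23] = -12.69*l^2 - 12.48*l + 1.78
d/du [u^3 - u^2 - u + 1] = 3*u^2 - 2*u - 1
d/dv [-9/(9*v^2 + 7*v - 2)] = 9*(18*v + 7)/(9*v^2 + 7*v - 2)^2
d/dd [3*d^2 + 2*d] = 6*d + 2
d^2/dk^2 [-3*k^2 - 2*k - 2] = -6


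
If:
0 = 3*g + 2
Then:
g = -2/3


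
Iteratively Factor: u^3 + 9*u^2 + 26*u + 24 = (u + 3)*(u^2 + 6*u + 8) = (u + 3)*(u + 4)*(u + 2)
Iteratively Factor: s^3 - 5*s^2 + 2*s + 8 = (s + 1)*(s^2 - 6*s + 8) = (s - 4)*(s + 1)*(s - 2)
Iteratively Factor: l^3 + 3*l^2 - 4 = (l + 2)*(l^2 + l - 2) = (l + 2)^2*(l - 1)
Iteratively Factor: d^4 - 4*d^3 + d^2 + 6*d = (d - 2)*(d^3 - 2*d^2 - 3*d) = (d - 2)*(d + 1)*(d^2 - 3*d) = (d - 3)*(d - 2)*(d + 1)*(d)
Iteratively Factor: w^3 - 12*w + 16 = (w - 2)*(w^2 + 2*w - 8) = (w - 2)*(w + 4)*(w - 2)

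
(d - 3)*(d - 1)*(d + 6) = d^3 + 2*d^2 - 21*d + 18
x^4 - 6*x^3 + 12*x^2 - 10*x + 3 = (x - 3)*(x - 1)^3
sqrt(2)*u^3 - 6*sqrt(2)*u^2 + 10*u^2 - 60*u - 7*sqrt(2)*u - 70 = (u - 7)*(u + 5*sqrt(2))*(sqrt(2)*u + sqrt(2))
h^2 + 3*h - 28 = (h - 4)*(h + 7)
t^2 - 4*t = t*(t - 4)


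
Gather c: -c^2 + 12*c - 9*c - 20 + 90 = -c^2 + 3*c + 70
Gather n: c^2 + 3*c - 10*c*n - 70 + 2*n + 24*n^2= c^2 + 3*c + 24*n^2 + n*(2 - 10*c) - 70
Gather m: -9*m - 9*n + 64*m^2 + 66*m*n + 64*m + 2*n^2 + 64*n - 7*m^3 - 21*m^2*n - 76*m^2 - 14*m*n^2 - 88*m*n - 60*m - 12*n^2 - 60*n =-7*m^3 + m^2*(-21*n - 12) + m*(-14*n^2 - 22*n - 5) - 10*n^2 - 5*n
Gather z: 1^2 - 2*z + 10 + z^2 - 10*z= z^2 - 12*z + 11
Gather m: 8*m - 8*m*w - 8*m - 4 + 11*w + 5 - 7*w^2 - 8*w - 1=-8*m*w - 7*w^2 + 3*w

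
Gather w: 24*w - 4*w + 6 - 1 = 20*w + 5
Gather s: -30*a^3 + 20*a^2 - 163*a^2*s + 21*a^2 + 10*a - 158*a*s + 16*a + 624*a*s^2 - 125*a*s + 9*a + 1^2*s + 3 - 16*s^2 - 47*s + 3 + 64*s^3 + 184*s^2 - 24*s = -30*a^3 + 41*a^2 + 35*a + 64*s^3 + s^2*(624*a + 168) + s*(-163*a^2 - 283*a - 70) + 6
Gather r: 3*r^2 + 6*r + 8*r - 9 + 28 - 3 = 3*r^2 + 14*r + 16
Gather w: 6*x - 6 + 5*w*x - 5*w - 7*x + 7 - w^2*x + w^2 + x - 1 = w^2*(1 - x) + w*(5*x - 5)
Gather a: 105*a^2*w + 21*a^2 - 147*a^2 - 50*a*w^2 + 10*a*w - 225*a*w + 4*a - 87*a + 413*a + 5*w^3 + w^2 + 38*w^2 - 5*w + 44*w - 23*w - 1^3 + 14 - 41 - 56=a^2*(105*w - 126) + a*(-50*w^2 - 215*w + 330) + 5*w^3 + 39*w^2 + 16*w - 84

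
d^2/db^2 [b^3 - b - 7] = 6*b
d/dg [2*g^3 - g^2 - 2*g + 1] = 6*g^2 - 2*g - 2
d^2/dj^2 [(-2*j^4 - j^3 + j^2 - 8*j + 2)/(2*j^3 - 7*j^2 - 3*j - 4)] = 4*(-60*j^6 - 144*j^5 + 66*j^4 - 401*j^3 - 219*j^2 + 399*j + 37)/(8*j^9 - 84*j^8 + 258*j^7 - 139*j^6 - 51*j^5 - 633*j^4 - 435*j^3 - 444*j^2 - 144*j - 64)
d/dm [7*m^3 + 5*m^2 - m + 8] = 21*m^2 + 10*m - 1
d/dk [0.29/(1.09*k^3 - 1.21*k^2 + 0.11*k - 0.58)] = (-0.9483*k^2 + 0.7018*k - 0.0319)/(1.09*k^3 - 1.21*k^2 + 0.11*k - 0.58)^2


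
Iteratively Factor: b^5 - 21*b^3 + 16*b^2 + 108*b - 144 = (b - 3)*(b^4 + 3*b^3 - 12*b^2 - 20*b + 48) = (b - 3)*(b + 3)*(b^3 - 12*b + 16) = (b - 3)*(b + 3)*(b + 4)*(b^2 - 4*b + 4) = (b - 3)*(b - 2)*(b + 3)*(b + 4)*(b - 2)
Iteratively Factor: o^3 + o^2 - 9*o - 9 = (o - 3)*(o^2 + 4*o + 3) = (o - 3)*(o + 3)*(o + 1)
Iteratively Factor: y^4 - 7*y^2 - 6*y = (y + 2)*(y^3 - 2*y^2 - 3*y) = (y - 3)*(y + 2)*(y^2 + y) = y*(y - 3)*(y + 2)*(y + 1)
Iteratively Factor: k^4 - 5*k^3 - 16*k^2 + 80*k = (k - 5)*(k^3 - 16*k) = (k - 5)*(k + 4)*(k^2 - 4*k) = k*(k - 5)*(k + 4)*(k - 4)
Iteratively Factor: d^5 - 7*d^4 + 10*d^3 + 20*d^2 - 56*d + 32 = (d + 2)*(d^4 - 9*d^3 + 28*d^2 - 36*d + 16) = (d - 1)*(d + 2)*(d^3 - 8*d^2 + 20*d - 16) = (d - 2)*(d - 1)*(d + 2)*(d^2 - 6*d + 8) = (d - 4)*(d - 2)*(d - 1)*(d + 2)*(d - 2)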